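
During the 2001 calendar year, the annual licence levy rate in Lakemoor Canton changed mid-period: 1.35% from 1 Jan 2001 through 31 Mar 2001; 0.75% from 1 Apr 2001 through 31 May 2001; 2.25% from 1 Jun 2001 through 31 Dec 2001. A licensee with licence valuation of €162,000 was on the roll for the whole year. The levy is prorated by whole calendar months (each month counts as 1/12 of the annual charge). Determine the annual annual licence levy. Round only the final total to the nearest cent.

€2,875.50

1 Jan – 31 Mar 2001: 3 months at 1.35% → €162,000 × 1.35% × 3/12 = €546.7500
1 Apr – 31 May 2001: 2 months at 0.75% → €162,000 × 0.75% × 2/12 = €202.5000
1 Jun – 31 Dec 2001: 7 months at 2.25% → €162,000 × 2.25% × 7/12 = €2,126.2500
Total = €2,875.5000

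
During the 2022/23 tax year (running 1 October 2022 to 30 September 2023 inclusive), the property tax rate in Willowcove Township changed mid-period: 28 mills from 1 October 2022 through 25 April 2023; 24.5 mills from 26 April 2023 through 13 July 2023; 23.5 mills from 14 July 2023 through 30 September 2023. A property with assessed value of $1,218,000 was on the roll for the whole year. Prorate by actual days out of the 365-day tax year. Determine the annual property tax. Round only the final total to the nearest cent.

1 October 2022 – 25 April 2023: 207 days at 28 mills → $1,218,000 × 2.8% × 207/365 = $19,341.1726
26 April – 13 July 2023: 79 days at 24.5 mills → $1,218,000 × 2.45% × 79/365 = $6,458.7370
14 July – 30 September 2023: 79 days at 23.5 mills → $1,218,000 × 2.35% × 79/365 = $6,195.1151
Total = $31,995.0247

$31,995.02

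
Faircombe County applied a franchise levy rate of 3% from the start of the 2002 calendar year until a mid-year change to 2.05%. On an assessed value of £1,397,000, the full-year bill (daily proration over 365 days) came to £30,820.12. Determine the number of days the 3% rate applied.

60 days

Let d = days at the first rate; then 365 − d days at the second rate.
£1,397,000 × [3%·d + 2.05%·(365−d)] / 365 = £30,820.12
Solving gives d = 60, so the new rate took effect on 2 March 2002.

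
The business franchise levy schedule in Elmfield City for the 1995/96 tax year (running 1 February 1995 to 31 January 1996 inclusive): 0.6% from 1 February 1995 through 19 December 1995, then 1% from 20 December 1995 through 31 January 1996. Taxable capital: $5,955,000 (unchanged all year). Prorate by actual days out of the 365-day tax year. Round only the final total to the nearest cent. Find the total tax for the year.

1 February – 19 December 1995: 322 days at 0.6% → $5,955,000 × 0.6% × 322/365 = $31,520.7123
20 December 1995 – 31 January 1996: 43 days at 1% → $5,955,000 × 1% × 43/365 = $7,015.4795
Total = $38,536.1918

$38,536.19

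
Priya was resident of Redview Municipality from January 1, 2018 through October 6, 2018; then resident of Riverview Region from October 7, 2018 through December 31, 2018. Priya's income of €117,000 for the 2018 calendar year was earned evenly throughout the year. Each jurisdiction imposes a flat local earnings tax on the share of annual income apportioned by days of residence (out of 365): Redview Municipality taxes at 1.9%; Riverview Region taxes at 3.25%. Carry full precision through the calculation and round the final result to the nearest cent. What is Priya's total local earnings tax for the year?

€2,595.16

Redview Municipality, January 1 – October 6, 2018: 279 days → €117,000 × 1.9% × 279/365 = €1,699.2247
Riverview Region, October 7 – December 31, 2018: 86 days → €117,000 × 3.25% × 86/365 = €895.9315
Total = €2,595.1562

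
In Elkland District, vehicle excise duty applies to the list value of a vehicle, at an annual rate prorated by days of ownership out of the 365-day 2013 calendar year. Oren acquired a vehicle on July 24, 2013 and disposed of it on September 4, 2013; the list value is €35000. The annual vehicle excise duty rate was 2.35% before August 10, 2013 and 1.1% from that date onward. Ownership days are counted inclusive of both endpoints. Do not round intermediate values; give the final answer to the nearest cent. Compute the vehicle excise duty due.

July 24 – August 9, 2013: 17 days at 2.35% → €35000 × 2.35% × 17/365 = €38.3082
August 10 – September 4, 2013: 26 days at 1.1% → €35000 × 1.1% × 26/365 = €27.4247
Total = €65.7329

€65.73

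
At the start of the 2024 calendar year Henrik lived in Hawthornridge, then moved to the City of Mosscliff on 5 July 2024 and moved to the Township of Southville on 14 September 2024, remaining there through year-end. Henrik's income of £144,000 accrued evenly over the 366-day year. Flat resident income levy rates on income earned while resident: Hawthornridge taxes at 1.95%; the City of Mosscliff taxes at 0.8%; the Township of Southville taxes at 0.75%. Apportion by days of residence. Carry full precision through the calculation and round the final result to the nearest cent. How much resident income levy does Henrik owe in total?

Hawthornridge, 1 January – 4 July 2024: 186 days → £144,000 × 1.95% × 186/366 = £1,427.0164
The City of Mosscliff, 5 July – 13 September 2024: 71 days → £144,000 × 0.8% × 71/366 = £223.4754
The Township of Southville, 14 September – 31 December 2024: 109 days → £144,000 × 0.75% × 109/366 = £321.6393
Total = £1,972.1311

£1,972.13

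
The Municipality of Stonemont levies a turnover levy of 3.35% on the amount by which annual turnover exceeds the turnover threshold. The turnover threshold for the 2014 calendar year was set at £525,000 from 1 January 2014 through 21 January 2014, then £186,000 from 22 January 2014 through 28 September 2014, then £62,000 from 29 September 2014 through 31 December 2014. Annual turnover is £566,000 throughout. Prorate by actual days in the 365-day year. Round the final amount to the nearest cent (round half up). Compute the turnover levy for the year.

£13,146.41

1 January – 21 January 2014: 21 days, exemption £525,000 → (£566,000 − £525,000) × 3.35% × 21/365 = £79.0233
22 January – 28 September 2014: 250 days, exemption £186,000 → (£566,000 − £186,000) × 3.35% × 250/365 = £8,719.1781
29 September – 31 December 2014: 94 days, exemption £62,000 → (£566,000 − £62,000) × 3.35% × 94/365 = £4,348.2082
Total = £13,146.4096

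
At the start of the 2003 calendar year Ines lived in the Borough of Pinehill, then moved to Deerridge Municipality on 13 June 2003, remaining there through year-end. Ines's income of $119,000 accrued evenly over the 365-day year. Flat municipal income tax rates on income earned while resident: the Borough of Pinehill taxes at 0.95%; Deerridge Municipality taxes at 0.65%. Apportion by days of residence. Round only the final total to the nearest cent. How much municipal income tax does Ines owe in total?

$932.93

The Borough of Pinehill, 1 January – 12 June 2003: 163 days → $119,000 × 0.95% × 163/365 = $504.8534
Deerridge Municipality, 13 June – 31 December 2003: 202 days → $119,000 × 0.65% × 202/365 = $428.0740
Total = $932.9274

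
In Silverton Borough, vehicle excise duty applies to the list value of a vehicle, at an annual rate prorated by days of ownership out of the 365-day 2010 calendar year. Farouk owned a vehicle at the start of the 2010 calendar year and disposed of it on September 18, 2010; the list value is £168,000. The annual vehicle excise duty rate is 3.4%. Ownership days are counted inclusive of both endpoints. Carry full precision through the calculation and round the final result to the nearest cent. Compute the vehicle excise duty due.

£4,084.47

Days held (January 1 – September 18, 2010): 261 out of 365
Tax = £168,000 × 3.4% × 261/365 = £4,084.4712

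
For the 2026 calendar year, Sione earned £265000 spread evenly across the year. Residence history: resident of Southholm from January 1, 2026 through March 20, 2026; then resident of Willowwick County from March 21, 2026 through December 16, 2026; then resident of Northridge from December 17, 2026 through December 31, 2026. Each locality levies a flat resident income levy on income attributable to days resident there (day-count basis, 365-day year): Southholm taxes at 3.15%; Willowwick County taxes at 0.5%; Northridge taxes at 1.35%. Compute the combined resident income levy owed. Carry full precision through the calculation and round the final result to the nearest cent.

£2937.51

Southholm, January 1 – March 20, 2026: 79 days → £265000 × 3.15% × 79/365 = £1806.7192
Willowwick County, March 21 – December 16, 2026: 271 days → £265000 × 0.5% × 271/365 = £983.7671
Northridge, December 17 – December 31, 2026: 15 days → £265000 × 1.35% × 15/365 = £147.0205
Total = £2937.5068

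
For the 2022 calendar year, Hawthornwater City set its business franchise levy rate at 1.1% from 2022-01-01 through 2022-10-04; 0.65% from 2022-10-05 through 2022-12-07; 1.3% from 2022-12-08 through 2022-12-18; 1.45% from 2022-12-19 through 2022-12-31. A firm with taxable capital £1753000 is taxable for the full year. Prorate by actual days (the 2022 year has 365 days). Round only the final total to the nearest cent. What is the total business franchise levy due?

£18224.00

2022-01-01 to 2022-10-04: 277 days at 1.1% → £1753000 × 1.1% × 277/365 = £14633.9479
2022-10-05 to 2022-12-07: 64 days at 0.65% → £1753000 × 0.65% × 64/365 = £1997.9397
2022-12-08 to 2022-12-18: 11 days at 1.3% → £1753000 × 1.3% × 11/365 = £686.7918
2022-12-19 to 2022-12-31: 13 days at 1.45% → £1753000 × 1.45% × 13/365 = £905.3164
Total = £18223.9959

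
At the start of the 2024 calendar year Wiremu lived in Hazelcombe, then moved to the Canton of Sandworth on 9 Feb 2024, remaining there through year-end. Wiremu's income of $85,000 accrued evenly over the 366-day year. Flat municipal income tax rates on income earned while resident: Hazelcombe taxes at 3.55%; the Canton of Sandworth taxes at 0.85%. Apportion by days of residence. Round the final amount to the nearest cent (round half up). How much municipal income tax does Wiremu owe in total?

Hazelcombe, 1 Jan – 8 Feb 2024: 39 days → $85,000 × 3.55% × 39/366 = $321.5369
The Canton of Sandworth, 9 Feb – 31 Dec 2024: 327 days → $85,000 × 0.85% × 327/366 = $645.5123
Total = $967.0492

$967.05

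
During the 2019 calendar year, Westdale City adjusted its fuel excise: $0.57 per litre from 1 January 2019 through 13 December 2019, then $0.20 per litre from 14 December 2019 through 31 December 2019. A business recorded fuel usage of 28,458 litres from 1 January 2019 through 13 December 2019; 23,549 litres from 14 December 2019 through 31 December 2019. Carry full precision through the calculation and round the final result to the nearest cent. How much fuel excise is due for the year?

$20,930.86

1 January – 13 December 2019: 28,458 litres at $0.57/litre → $16,221.06
14 December – 31 December 2019: 23,549 litres at $0.20/litre → $4,709.80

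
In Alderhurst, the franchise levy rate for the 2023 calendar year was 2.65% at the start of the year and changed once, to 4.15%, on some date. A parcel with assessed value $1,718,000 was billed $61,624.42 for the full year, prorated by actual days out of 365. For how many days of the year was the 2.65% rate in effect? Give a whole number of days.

Let d = days at the first rate; then 365 − d days at the second rate.
$1,718,000 × [2.65%·d + 4.15%·(365−d)] / 365 = $61,624.42
Solving gives d = 137, so the new rate took effect on 18 May 2023.

137 days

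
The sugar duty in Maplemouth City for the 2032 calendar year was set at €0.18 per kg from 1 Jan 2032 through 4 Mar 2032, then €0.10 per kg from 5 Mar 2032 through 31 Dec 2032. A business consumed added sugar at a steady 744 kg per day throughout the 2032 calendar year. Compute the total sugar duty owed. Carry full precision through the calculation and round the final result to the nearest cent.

1 Jan – 4 Mar 2032: 64 days × 744 kg/day = 47,616 kg at €0.18/kg → €8,570.88
5 Mar – 31 Dec 2032: 302 days × 744 kg/day = 224,688 kg at €0.10/kg → €22,468.80

€31,039.68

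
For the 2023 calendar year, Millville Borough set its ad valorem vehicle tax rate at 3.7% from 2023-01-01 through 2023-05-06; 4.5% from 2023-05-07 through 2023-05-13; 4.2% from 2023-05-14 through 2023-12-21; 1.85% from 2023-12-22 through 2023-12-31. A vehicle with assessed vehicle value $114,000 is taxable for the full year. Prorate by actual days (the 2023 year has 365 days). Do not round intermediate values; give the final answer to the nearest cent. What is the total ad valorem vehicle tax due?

2023-01-01 to 2023-05-06: 126 days at 3.7% → $114,000 × 3.7% × 126/365 = $1,456.0767
2023-05-07 to 2023-05-13: 7 days at 4.5% → $114,000 × 4.5% × 7/365 = $98.3836
2023-05-14 to 2023-12-21: 222 days at 4.2% → $114,000 × 4.2% × 222/365 = $2,912.1534
2023-12-22 to 2023-12-31: 10 days at 1.85% → $114,000 × 1.85% × 10/365 = $57.7808
Total = $4,524.3945

$4,524.39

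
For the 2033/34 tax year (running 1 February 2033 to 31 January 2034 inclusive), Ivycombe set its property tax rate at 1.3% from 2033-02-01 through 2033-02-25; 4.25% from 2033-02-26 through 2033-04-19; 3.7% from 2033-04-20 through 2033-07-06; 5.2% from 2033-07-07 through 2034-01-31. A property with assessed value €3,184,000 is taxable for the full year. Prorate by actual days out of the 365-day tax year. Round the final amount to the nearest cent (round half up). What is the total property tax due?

€142,464.37

2033-02-01 to 2033-02-25: 25 days at 1.3% → €3,184,000 × 1.3% × 25/365 = €2,835.0685
2033-02-26 to 2033-04-19: 53 days at 4.25% → €3,184,000 × 4.25% × 53/365 = €19,649.2055
2033-04-20 to 2033-07-06: 78 days at 3.7% → €3,184,000 × 3.7% × 78/365 = €25,175.4082
2033-07-07 to 2034-01-31: 209 days at 5.2% → €3,184,000 × 5.2% × 209/365 = €94,804.6904
Total = €142,464.3726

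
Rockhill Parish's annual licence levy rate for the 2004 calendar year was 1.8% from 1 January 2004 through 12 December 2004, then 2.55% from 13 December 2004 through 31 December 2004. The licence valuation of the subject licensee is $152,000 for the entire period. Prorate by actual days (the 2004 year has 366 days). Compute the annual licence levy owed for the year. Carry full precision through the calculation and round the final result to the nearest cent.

$2,795.18

1 January – 12 December 2004: 347 days at 1.8% → $152,000 × 1.8% × 347/366 = $2,593.9672
13 December – 31 December 2004: 19 days at 2.55% → $152,000 × 2.55% × 19/366 = $201.2131
Total = $2,795.1803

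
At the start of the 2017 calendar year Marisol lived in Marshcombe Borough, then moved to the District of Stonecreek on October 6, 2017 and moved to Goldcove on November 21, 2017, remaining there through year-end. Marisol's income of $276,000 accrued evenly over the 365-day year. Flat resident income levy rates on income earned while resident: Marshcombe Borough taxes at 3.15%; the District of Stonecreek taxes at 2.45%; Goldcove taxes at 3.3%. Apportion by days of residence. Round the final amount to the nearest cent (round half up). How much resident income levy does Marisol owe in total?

$8,497.02

Marshcombe Borough, January 1 – October 5, 2017: 278 days → $276,000 × 3.15% × 278/365 = $6,621.7315
The District of Stonecreek, October 6 – November 20, 2017: 46 days → $276,000 × 2.45% × 46/365 = $852.1973
Goldcove, November 21 – December 31, 2017: 41 days → $276,000 × 3.3% × 41/365 = $1,023.0904
Total = $8,497.0192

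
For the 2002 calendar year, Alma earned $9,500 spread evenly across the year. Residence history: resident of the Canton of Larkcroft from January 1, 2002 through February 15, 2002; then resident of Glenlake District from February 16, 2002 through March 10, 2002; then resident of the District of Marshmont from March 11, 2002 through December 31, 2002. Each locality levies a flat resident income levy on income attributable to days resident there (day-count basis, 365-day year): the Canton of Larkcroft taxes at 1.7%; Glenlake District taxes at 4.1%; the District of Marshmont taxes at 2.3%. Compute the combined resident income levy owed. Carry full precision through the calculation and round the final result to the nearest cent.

The Canton of Larkcroft, January 1 – February 15, 2002: 46 days → $9,500 × 1.7% × 46/365 = $20.3534
Glenlake District, February 16 – March 10, 2002: 23 days → $9,500 × 4.1% × 23/365 = $24.5438
The District of Marshmont, March 11 – December 31, 2002: 296 days → $9,500 × 2.3% × 296/365 = $177.1945
Total = $222.0918

$222.09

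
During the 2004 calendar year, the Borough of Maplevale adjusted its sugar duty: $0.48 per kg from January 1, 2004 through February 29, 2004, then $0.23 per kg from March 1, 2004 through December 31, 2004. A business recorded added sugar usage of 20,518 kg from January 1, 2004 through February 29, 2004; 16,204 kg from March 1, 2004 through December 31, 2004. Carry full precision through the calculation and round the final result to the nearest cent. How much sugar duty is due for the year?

$13,575.56

January 1 – February 29, 2004: 20,518 kg at $0.48/kg → $9,848.64
March 1 – December 31, 2004: 16,204 kg at $0.23/kg → $3,726.92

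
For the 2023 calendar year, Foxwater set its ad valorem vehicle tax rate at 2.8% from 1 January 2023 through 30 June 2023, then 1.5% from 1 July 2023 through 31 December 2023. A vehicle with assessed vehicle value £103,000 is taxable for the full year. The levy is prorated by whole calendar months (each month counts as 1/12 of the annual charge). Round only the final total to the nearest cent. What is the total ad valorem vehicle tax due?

£2,214.50

1 January – 30 June 2023: 6 months at 2.8% → £103,000 × 2.8% × 6/12 = £1,442.0000
1 July – 31 December 2023: 6 months at 1.5% → £103,000 × 1.5% × 6/12 = £772.5000
Total = £2,214.5000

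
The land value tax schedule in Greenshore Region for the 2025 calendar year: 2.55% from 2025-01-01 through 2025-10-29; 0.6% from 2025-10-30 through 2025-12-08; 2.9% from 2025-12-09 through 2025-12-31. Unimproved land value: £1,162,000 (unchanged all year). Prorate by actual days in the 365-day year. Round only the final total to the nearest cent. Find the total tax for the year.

2025-01-01 to 2025-10-29: 302 days at 2.55% → £1,162,000 × 2.55% × 302/365 = £24,516.6082
2025-10-30 to 2025-12-08: 40 days at 0.6% → £1,162,000 × 0.6% × 40/365 = £764.0548
2025-12-09 to 2025-12-31: 23 days at 2.9% → £1,162,000 × 2.9% × 23/365 = £2,123.4356
Total = £27,404.0986

£27,404.10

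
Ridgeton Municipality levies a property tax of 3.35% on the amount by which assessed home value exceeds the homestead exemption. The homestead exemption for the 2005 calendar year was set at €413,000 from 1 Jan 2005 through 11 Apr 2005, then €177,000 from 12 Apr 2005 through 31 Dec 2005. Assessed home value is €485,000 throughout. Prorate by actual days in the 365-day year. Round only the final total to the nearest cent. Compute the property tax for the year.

€8,130.31

1 Jan – 11 Apr 2005: 101 days, exemption €413,000 → (€485,000 − €413,000) × 3.35% × 101/365 = €667.4301
12 Apr – 31 Dec 2005: 264 days, exemption €177,000 → (€485,000 − €177,000) × 3.35% × 264/365 = €7,462.8822
Total = €8,130.3123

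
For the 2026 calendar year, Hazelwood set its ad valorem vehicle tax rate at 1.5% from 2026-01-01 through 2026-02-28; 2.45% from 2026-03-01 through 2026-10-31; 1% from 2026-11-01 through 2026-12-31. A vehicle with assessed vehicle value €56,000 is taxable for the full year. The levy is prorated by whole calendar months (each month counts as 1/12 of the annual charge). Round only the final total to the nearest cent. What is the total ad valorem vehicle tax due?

2026-01-01 to 2026-02-28: 2 months at 1.5% → €56,000 × 1.5% × 2/12 = €140.0000
2026-03-01 to 2026-10-31: 8 months at 2.45% → €56,000 × 2.45% × 8/12 = €914.6667
2026-11-01 to 2026-12-31: 2 months at 1% → €56,000 × 1% × 2/12 = €93.3333
Total = €1,148.0000

€1,148.00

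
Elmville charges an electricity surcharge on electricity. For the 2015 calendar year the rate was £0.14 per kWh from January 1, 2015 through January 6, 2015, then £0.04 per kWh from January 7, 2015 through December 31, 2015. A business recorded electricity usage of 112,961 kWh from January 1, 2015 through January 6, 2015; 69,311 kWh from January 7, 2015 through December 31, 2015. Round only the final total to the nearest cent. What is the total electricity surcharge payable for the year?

£18586.98

January 1 – January 6, 2015: 112,961 kWh at £0.14/kWh → £15814.54
January 7 – December 31, 2015: 69,311 kWh at £0.04/kWh → £2772.44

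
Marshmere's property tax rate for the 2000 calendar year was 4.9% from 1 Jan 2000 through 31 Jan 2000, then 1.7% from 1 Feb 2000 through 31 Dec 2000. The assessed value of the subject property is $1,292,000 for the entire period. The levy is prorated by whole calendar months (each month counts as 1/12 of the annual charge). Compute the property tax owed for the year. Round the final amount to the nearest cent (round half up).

1 Jan – 31 Jan 2000: 1 month at 4.9% → $1,292,000 × 4.9% × 1/12 = $5,275.6667
1 Feb – 31 Dec 2000: 11 months at 1.7% → $1,292,000 × 1.7% × 11/12 = $20,133.6667
Total = $25,409.3333

$25,409.33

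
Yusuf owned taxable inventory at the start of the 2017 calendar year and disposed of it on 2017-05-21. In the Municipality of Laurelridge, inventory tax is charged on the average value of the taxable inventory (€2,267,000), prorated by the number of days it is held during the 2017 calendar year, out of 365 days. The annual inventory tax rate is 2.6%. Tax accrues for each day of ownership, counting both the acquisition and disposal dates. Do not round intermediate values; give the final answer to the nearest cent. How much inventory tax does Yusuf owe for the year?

Days held (2017-01-01 to 2017-05-21): 141 out of 365
Tax = €2,267,000 × 2.6% × 141/365 = €22,769.3753

€22,769.38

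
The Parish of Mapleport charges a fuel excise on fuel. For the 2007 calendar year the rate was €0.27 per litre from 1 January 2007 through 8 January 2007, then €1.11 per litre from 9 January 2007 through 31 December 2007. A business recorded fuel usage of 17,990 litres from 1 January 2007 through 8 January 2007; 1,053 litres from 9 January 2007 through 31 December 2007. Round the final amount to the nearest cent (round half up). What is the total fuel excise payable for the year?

1 January – 8 January 2007: 17,990 litres at €0.27/litre → €4,857.30
9 January – 31 December 2007: 1,053 litres at €1.11/litre → €1,168.83

€6,026.13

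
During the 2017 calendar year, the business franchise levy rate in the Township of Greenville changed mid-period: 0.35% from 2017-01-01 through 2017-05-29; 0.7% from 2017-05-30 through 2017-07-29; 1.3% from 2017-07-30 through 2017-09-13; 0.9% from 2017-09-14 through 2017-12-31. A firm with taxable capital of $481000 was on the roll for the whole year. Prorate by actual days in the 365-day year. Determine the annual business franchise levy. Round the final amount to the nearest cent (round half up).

$3330.76

2017-01-01 to 2017-05-29: 149 days at 0.35% → $481000 × 0.35% × 149/365 = $687.2370
2017-05-30 to 2017-07-29: 61 days at 0.7% → $481000 × 0.7% × 61/365 = $562.7041
2017-07-30 to 2017-09-13: 46 days at 1.3% → $481000 × 1.3% × 46/365 = $788.0493
2017-09-14 to 2017-12-31: 109 days at 0.9% → $481000 × 0.9% × 109/365 = $1292.7699
Total = $3330.7603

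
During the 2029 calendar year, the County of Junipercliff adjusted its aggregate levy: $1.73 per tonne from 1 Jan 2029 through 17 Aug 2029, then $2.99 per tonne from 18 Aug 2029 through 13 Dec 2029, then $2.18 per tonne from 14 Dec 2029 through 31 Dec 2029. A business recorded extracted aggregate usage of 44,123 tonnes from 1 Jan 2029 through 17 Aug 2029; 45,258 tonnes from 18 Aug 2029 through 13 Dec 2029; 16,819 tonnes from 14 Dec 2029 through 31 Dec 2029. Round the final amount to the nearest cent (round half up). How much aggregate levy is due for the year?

1 Jan – 17 Aug 2029: 44,123 tonnes at $1.73/tonne → $76,332.79
18 Aug – 13 Dec 2029: 45,258 tonnes at $2.99/tonne → $135,321.42
14 Dec – 31 Dec 2029: 16,819 tonnes at $2.18/tonne → $36,665.42

$248,319.63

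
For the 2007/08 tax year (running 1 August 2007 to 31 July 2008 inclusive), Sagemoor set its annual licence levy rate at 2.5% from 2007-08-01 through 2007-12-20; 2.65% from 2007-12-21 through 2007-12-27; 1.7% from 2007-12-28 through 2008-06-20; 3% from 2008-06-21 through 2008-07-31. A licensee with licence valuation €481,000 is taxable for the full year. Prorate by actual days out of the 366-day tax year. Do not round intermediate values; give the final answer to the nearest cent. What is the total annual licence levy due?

2007-08-01 to 2007-12-20: 142 days at 2.5% → €481,000 × 2.5% × 142/366 = €4,665.4372
2007-12-21 to 2007-12-27: 7 days at 2.65% → €481,000 × 2.65% × 7/366 = €243.7855
2007-12-28 to 2008-06-20: 176 days at 1.7% → €481,000 × 1.7% × 176/366 = €3,932.1093
2008-06-21 to 2008-07-31: 41 days at 3% → €481,000 × 3% × 41/366 = €1,616.4754
Total = €10,457.8074

€10,457.81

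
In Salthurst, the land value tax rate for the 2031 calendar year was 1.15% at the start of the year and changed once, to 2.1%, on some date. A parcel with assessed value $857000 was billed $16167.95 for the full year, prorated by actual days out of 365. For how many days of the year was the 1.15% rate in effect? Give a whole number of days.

Let d = days at the first rate; then 365 − d days at the second rate.
$857000 × [1.15%·d + 2.1%·(365−d)] / 365 = $16167.95
Solving gives d = 82, so the new rate took effect on 24 March 2031.

82 days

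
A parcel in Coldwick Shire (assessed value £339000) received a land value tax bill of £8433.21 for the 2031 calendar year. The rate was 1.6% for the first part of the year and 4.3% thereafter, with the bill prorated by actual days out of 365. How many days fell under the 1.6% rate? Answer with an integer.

245 days

Let d = days at the first rate; then 365 − d days at the second rate.
£339000 × [1.6%·d + 4.3%·(365−d)] / 365 = £8433.21
Solving gives d = 245, so the new rate took effect on September 3, 2031.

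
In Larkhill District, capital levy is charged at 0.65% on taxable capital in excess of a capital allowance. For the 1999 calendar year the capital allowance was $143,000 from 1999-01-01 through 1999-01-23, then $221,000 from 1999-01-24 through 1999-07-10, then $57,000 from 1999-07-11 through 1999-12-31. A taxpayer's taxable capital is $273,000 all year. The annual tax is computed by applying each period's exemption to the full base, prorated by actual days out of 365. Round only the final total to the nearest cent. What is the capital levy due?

1999-01-01 to 1999-01-23: 23 days, exemption $143,000 → ($273,000 − $143,000) × 0.65% × 23/365 = $53.2466
1999-01-24 to 1999-07-10: 168 days, exemption $221,000 → ($273,000 − $221,000) × 0.65% × 168/365 = $155.5726
1999-07-11 to 1999-12-31: 174 days, exemption $57,000 → ($273,000 − $57,000) × 0.65% × 174/365 = $669.3041
Total = $878.1233

$878.12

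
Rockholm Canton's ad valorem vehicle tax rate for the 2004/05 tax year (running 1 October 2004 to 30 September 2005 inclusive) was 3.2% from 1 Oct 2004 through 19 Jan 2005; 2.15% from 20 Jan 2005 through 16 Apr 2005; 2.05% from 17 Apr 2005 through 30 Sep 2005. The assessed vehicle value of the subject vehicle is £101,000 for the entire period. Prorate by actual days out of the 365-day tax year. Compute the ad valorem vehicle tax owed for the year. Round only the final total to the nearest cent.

£2,447.80

1 Oct 2004 – 19 Jan 2005: 111 days at 3.2% → £101,000 × 3.2% × 111/365 = £982.8822
20 Jan – 16 Apr 2005: 87 days at 2.15% → £101,000 × 2.15% × 87/365 = £517.5904
17 Apr – 30 Sep 2005: 167 days at 2.05% → £101,000 × 2.05% × 167/365 = £947.3247
Total = £2,447.7973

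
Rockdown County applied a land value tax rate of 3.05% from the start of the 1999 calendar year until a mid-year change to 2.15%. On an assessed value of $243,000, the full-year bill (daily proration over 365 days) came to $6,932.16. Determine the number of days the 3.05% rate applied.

285 days

Let d = days at the first rate; then 365 − d days at the second rate.
$243,000 × [3.05%·d + 2.15%·(365−d)] / 365 = $6,932.16
Solving gives d = 285, so the new rate took effect on 13 Oct 1999.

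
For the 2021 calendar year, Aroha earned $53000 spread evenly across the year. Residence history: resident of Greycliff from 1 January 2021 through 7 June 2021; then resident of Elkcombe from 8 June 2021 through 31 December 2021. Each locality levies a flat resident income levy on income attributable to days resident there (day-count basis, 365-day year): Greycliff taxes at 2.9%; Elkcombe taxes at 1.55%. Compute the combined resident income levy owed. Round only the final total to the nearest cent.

Greycliff, 1 January – 7 June 2021: 158 days → $53000 × 2.9% × 158/365 = $665.3315
Elkcombe, 8 June – 31 December 2021: 207 days → $53000 × 1.55% × 207/365 = $465.8918
Total = $1131.2233

$1131.22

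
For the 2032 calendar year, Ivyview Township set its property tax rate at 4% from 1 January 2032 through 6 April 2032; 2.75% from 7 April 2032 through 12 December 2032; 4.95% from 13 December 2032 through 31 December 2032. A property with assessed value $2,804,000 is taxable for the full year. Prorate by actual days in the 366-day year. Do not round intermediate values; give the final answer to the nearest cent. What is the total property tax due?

$89,601.59

1 January – 6 April 2032: 97 days at 4% → $2,804,000 × 4% × 97/366 = $29,725.4645
7 April – 12 December 2032: 250 days at 2.75% → $2,804,000 × 2.75% × 250/366 = $52,670.7650
13 December – 31 December 2032: 19 days at 4.95% → $2,804,000 × 4.95% × 19/366 = $7,205.3607
Total = $89,601.5902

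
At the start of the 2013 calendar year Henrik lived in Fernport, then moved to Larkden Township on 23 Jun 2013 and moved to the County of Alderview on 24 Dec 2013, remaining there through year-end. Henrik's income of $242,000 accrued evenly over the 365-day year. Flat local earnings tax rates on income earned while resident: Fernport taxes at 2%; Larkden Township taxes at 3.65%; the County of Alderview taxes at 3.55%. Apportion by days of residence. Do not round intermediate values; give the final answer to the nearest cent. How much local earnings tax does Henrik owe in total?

Fernport, 1 Jan – 22 Jun 2013: 173 days → $242,000 × 2% × 173/365 = $2,294.0274
Larkden Township, 23 Jun – 23 Dec 2013: 184 days → $242,000 × 3.65% × 184/365 = $4,452.8000
The County of Alderview, 24 Dec – 31 Dec 2013: 8 days → $242,000 × 3.55% × 8/365 = $188.2959
Total = $6,935.1233

$6,935.12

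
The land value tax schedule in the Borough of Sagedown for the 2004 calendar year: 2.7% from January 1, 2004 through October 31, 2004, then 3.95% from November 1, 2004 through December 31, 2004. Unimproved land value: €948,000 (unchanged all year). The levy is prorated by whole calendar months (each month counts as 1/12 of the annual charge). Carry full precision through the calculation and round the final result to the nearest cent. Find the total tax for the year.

€27,571.00

January 1 – October 31, 2004: 10 months at 2.7% → €948,000 × 2.7% × 10/12 = €21,330.0000
November 1 – December 31, 2004: 2 months at 3.95% → €948,000 × 3.95% × 2/12 = €6,241.0000
Total = €27,571.0000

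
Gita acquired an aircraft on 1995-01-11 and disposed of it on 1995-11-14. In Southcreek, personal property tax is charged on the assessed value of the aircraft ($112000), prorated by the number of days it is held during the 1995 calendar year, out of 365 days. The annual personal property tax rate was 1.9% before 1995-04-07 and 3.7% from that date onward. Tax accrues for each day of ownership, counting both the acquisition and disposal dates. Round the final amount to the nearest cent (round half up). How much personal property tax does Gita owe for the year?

1995-01-11 to 1995-04-06: 86 days at 1.9% → $112000 × 1.9% × 86/365 = $501.3918
1995-04-07 to 1995-11-14: 222 days at 3.7% → $112000 × 3.7% × 222/365 = $2520.4603
Total = $3021.8521

$3021.85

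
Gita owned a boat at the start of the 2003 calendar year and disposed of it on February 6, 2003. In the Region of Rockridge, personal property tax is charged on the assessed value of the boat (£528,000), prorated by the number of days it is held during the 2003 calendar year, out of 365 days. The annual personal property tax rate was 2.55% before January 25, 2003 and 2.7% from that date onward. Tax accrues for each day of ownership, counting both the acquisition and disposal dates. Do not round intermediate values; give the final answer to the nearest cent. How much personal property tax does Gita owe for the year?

January 1 – January 24, 2003: 24 days at 2.55% → £528,000 × 2.55% × 24/365 = £885.3041
January 25 – February 6, 2003: 13 days at 2.7% → £528,000 × 2.7% × 13/365 = £507.7479
Total = £1,393.0521

£1,393.05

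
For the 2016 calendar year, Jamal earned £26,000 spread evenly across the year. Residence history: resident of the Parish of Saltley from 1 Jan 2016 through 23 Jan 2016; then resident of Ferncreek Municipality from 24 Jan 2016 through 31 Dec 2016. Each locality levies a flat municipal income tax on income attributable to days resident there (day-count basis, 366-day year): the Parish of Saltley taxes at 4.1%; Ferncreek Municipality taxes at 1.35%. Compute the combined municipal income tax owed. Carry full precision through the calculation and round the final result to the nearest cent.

The Parish of Saltley, 1 Jan – 23 Jan 2016: 23 days → £26,000 × 4.1% × 23/366 = £66.9891
Ferncreek Municipality, 24 Jan – 31 Dec 2016: 343 days → £26,000 × 1.35% × 343/366 = £328.9426
Total = £395.9317

£395.93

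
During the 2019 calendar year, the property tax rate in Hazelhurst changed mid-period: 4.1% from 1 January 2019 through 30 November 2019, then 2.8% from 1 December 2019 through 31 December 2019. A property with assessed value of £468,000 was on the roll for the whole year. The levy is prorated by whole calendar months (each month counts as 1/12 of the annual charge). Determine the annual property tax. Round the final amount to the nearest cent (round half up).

£18,681.00

1 January – 30 November 2019: 11 months at 4.1% → £468,000 × 4.1% × 11/12 = £17,589.0000
1 December – 31 December 2019: 1 month at 2.8% → £468,000 × 2.8% × 1/12 = £1,092.0000
Total = £18,681.0000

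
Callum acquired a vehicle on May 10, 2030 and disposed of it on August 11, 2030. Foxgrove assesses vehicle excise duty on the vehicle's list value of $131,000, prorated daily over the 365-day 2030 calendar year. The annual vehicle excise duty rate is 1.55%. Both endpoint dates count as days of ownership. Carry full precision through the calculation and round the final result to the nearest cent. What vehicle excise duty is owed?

$522.92

Days held (May 10 – August 11, 2030): 94 out of 365
Tax = $131,000 × 1.55% × 94/365 = $522.9233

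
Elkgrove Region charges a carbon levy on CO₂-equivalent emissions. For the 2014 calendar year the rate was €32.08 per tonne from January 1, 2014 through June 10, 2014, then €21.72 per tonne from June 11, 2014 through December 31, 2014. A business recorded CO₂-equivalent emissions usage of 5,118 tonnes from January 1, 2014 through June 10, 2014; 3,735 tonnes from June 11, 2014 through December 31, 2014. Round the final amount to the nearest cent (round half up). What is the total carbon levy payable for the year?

€245,309.64

January 1 – June 10, 2014: 5,118 tonnes at €32.08/tonne → €164,185.44
June 11 – December 31, 2014: 3,735 tonnes at €21.72/tonne → €81,124.20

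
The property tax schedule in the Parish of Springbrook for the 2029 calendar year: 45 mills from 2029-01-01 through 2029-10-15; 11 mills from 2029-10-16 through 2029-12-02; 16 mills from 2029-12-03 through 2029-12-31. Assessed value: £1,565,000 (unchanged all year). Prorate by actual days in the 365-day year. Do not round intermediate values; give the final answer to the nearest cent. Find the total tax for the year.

£59,821.59

2029-01-01 to 2029-10-15: 288 days at 45 mills → £1,565,000 × 4.5% × 288/365 = £55,568.2192
2029-10-16 to 2029-12-02: 48 days at 11 mills → £1,565,000 × 1.1% × 48/365 = £2,263.8904
2029-12-03 to 2029-12-31: 29 days at 16 mills → £1,565,000 × 1.6% × 29/365 = £1,989.4795
Total = £59,821.5890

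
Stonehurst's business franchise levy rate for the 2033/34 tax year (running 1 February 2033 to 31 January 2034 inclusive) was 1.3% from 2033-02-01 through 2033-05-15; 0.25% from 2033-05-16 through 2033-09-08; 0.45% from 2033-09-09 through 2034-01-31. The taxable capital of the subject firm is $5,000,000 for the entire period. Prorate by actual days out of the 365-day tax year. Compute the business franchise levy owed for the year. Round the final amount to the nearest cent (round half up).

2033-02-01 to 2033-05-15: 104 days at 1.3% → $5,000,000 × 1.3% × 104/365 = $18,520.5479
2033-05-16 to 2033-09-08: 116 days at 0.25% → $5,000,000 × 0.25% × 116/365 = $3,972.6027
2033-09-09 to 2034-01-31: 145 days at 0.45% → $5,000,000 × 0.45% × 145/365 = $8,938.3562
Total = $31,431.5068

$31,431.51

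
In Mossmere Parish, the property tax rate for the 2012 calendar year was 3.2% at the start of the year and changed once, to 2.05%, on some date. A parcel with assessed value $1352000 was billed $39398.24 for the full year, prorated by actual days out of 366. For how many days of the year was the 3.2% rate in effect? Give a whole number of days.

275 days

Let d = days at the first rate; then 366 − d days at the second rate.
$1352000 × [3.2%·d + 2.05%·(366−d)] / 366 = $39398.24
Solving gives d = 275, so the new rate took effect on 2 Oct 2012.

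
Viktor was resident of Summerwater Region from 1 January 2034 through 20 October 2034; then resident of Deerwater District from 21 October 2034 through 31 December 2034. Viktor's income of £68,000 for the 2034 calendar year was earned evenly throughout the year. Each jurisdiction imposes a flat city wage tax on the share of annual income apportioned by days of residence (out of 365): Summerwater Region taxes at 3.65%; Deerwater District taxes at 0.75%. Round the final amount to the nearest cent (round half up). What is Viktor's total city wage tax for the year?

£2,093.00

Summerwater Region, 1 January – 20 October 2034: 293 days → £68,000 × 3.65% × 293/365 = £1,992.4000
Deerwater District, 21 October – 31 December 2034: 72 days → £68,000 × 0.75% × 72/365 = £100.6027
Total = £2,093.0027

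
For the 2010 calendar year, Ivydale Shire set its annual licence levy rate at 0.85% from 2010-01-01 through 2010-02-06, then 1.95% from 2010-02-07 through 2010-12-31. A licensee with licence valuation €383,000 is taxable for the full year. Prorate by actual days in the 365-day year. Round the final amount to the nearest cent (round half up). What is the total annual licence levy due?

2010-01-01 to 2010-02-06: 37 days at 0.85% → €383,000 × 0.85% × 37/365 = €330.0096
2010-02-07 to 2010-12-31: 328 days at 1.95% → €383,000 × 1.95% × 328/365 = €6,711.4192
Total = €7,041.4288

€7,041.43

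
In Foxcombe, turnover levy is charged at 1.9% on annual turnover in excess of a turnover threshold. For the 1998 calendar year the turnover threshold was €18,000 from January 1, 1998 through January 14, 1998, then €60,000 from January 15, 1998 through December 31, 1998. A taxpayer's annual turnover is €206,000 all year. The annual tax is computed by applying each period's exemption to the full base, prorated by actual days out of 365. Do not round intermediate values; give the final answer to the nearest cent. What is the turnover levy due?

January 1 – January 14, 1998: 14 days, exemption €18,000 → (€206,000 − €18,000) × 1.9% × 14/365 = €137.0082
January 15 – December 31, 1998: 351 days, exemption €60,000 → (€206,000 − €60,000) × 1.9% × 351/365 = €2,667.6000
Total = €2,804.6082

€2,804.61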